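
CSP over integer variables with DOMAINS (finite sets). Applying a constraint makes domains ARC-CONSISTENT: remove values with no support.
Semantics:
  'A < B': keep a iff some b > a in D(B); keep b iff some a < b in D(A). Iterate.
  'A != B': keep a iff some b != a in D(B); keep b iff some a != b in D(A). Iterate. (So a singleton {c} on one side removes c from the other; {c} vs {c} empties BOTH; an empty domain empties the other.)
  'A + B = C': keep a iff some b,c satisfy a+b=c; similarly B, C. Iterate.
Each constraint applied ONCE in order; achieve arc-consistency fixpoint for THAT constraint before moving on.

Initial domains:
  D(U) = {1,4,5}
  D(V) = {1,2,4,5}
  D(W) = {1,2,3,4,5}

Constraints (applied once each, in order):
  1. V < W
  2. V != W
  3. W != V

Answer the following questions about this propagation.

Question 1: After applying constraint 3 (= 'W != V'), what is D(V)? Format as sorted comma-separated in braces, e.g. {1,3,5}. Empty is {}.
Answer: {1,2,4}

Derivation:
Constraint 1 (V < W) on D(V)={1,2,4,5} D(W)={1,2,3,4,5}: V {1,2,4,5}->{1,2,4}; W {1,2,3,4,5}->{2,3,4,5}
Constraint 2 (V != W) on D(V)={1,2,4} D(W)={2,3,4,5}: no change
Constraint 3 (W != V) on D(W)={2,3,4,5} D(V)={1,2,4}: no change
So after constraint 3: D(V) = {1,2,4}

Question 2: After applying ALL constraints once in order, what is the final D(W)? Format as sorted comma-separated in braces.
Constraint 1 (V < W) on D(V)={1,2,4,5} D(W)={1,2,3,4,5}: V {1,2,4,5}->{1,2,4}; W {1,2,3,4,5}->{2,3,4,5}
Constraint 2 (V != W) on D(V)={1,2,4} D(W)={2,3,4,5}: no change
Constraint 3 (W != V) on D(W)={2,3,4,5} D(V)={1,2,4}: no change
So after all 3 constraints: D(W) = {2,3,4,5}

Answer: {2,3,4,5}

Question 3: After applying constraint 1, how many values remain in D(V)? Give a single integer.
Answer: 3

Derivation:
Constraint 1 (V < W) on D(V)={1,2,4,5} D(W)={1,2,3,4,5}: V {1,2,4,5}->{1,2,4}; W {1,2,3,4,5}->{2,3,4,5}
So after constraint 1: D(V)={1,2,4}, size = 3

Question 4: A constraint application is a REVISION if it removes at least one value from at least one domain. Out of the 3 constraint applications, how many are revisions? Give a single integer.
Constraint 1 (V < W) on D(V)={1,2,4,5} D(W)={1,2,3,4,5}: V {1,2,4,5}->{1,2,4}; W {1,2,3,4,5}->{2,3,4,5} => REVISION
Constraint 2 (V != W) on D(V)={1,2,4} D(W)={2,3,4,5}: no change => not a revision
Constraint 3 (W != V) on D(W)={2,3,4,5} D(V)={1,2,4}: no change => not a revision
Total revisions = 1

Answer: 1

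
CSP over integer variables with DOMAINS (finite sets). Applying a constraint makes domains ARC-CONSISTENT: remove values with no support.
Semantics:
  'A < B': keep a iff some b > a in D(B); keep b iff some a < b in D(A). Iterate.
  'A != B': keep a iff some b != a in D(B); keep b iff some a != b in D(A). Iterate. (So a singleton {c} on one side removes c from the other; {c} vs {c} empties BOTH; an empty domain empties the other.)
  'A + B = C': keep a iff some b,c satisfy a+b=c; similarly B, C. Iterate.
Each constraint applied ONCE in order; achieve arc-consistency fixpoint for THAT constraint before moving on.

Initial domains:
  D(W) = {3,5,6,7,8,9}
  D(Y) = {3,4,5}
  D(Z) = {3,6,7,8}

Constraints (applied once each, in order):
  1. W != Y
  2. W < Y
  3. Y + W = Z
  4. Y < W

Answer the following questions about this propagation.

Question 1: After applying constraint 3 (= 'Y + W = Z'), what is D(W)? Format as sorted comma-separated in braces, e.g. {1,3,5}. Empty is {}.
Constraint 1 (W != Y) on D(W)={3,5,6,7,8,9} D(Y)={3,4,5}: no change
Constraint 2 (W < Y) on D(W)={3,5,6,7,8,9} D(Y)={3,4,5}: W {3,5,6,7,8,9}->{3}; Y {3,4,5}->{4,5}
Constraint 3 (Y + W = Z) on D(Y)={4,5} D(W)={3} D(Z)={3,6,7,8}: Z {3,6,7,8}->{7,8}
So after constraint 3: D(W) = {3}

Answer: {3}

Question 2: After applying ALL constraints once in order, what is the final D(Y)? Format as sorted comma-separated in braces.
Answer: {}

Derivation:
Constraint 1 (W != Y) on D(W)={3,5,6,7,8,9} D(Y)={3,4,5}: no change
Constraint 2 (W < Y) on D(W)={3,5,6,7,8,9} D(Y)={3,4,5}: W {3,5,6,7,8,9}->{3}; Y {3,4,5}->{4,5}
Constraint 3 (Y + W = Z) on D(Y)={4,5} D(W)={3} D(Z)={3,6,7,8}: Z {3,6,7,8}->{7,8}
Constraint 4 (Y < W) on D(Y)={4,5} D(W)={3}: Y {4,5}->{}; W {3}->{}
So after all 4 constraints: D(Y) = {}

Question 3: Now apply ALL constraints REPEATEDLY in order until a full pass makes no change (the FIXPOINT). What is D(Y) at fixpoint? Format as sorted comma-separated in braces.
Answer: {}

Derivation:
pass 0 (initial): D(Y)={3,4,5}
pass 1: W {3,5,6,7,8,9}->{}; Y {3,4,5}->{}; Z {3,6,7,8}->{7,8}
pass 2: Z {7,8}->{}
pass 3: no change
Fixpoint after 3 passes: D(Y) = {}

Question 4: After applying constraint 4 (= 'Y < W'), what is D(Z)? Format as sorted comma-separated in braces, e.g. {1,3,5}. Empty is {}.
Constraint 1 (W != Y) on D(W)={3,5,6,7,8,9} D(Y)={3,4,5}: no change
Constraint 2 (W < Y) on D(W)={3,5,6,7,8,9} D(Y)={3,4,5}: W {3,5,6,7,8,9}->{3}; Y {3,4,5}->{4,5}
Constraint 3 (Y + W = Z) on D(Y)={4,5} D(W)={3} D(Z)={3,6,7,8}: Z {3,6,7,8}->{7,8}
Constraint 4 (Y < W) on D(Y)={4,5} D(W)={3}: Y {4,5}->{}; W {3}->{}
So after constraint 4: D(Z) = {7,8}

Answer: {7,8}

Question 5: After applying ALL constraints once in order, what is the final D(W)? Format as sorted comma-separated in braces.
Answer: {}

Derivation:
Constraint 1 (W != Y) on D(W)={3,5,6,7,8,9} D(Y)={3,4,5}: no change
Constraint 2 (W < Y) on D(W)={3,5,6,7,8,9} D(Y)={3,4,5}: W {3,5,6,7,8,9}->{3}; Y {3,4,5}->{4,5}
Constraint 3 (Y + W = Z) on D(Y)={4,5} D(W)={3} D(Z)={3,6,7,8}: Z {3,6,7,8}->{7,8}
Constraint 4 (Y < W) on D(Y)={4,5} D(W)={3}: Y {4,5}->{}; W {3}->{}
So after all 4 constraints: D(W) = {}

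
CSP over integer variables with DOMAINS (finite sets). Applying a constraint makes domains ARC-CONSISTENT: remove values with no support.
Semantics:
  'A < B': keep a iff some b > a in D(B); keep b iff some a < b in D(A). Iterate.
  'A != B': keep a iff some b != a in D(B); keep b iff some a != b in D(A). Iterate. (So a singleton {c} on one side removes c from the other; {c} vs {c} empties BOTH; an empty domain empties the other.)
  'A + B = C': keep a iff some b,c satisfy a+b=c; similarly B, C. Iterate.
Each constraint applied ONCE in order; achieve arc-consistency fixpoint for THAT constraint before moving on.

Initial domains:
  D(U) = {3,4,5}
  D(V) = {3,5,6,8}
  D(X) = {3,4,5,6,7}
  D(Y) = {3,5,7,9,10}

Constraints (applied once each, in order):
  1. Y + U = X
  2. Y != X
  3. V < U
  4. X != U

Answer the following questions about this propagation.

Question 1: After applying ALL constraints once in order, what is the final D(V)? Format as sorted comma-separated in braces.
Answer: {3}

Derivation:
Constraint 1 (Y + U = X) on D(Y)={3,5,7,9,10} D(U)={3,4,5} D(X)={3,4,5,6,7}: Y {3,5,7,9,10}->{3}; U {3,4,5}->{3,4}; X {3,4,5,6,7}->{6,7}
Constraint 2 (Y != X) on D(Y)={3} D(X)={6,7}: no change
Constraint 3 (V < U) on D(V)={3,5,6,8} D(U)={3,4}: V {3,5,6,8}->{3}; U {3,4}->{4}
Constraint 4 (X != U) on D(X)={6,7} D(U)={4}: no change
So after all 4 constraints: D(V) = {3}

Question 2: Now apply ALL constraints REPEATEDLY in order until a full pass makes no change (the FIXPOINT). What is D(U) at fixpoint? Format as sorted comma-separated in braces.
pass 0 (initial): D(U)={3,4,5}
pass 1: U {3,4,5}->{4}; V {3,5,6,8}->{3}; X {3,4,5,6,7}->{6,7}; Y {3,5,7,9,10}->{3}
pass 2: X {6,7}->{7}
pass 3: no change
Fixpoint after 3 passes: D(U) = {4}

Answer: {4}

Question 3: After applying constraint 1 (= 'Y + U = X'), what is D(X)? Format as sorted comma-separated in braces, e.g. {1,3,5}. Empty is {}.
Constraint 1 (Y + U = X) on D(Y)={3,5,7,9,10} D(U)={3,4,5} D(X)={3,4,5,6,7}: Y {3,5,7,9,10}->{3}; U {3,4,5}->{3,4}; X {3,4,5,6,7}->{6,7}
So after constraint 1: D(X) = {6,7}

Answer: {6,7}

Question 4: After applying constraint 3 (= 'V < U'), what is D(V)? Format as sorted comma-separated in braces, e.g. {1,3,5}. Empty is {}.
Constraint 1 (Y + U = X) on D(Y)={3,5,7,9,10} D(U)={3,4,5} D(X)={3,4,5,6,7}: Y {3,5,7,9,10}->{3}; U {3,4,5}->{3,4}; X {3,4,5,6,7}->{6,7}
Constraint 2 (Y != X) on D(Y)={3} D(X)={6,7}: no change
Constraint 3 (V < U) on D(V)={3,5,6,8} D(U)={3,4}: V {3,5,6,8}->{3}; U {3,4}->{4}
So after constraint 3: D(V) = {3}

Answer: {3}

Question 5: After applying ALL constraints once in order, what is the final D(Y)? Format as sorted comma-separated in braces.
Constraint 1 (Y + U = X) on D(Y)={3,5,7,9,10} D(U)={3,4,5} D(X)={3,4,5,6,7}: Y {3,5,7,9,10}->{3}; U {3,4,5}->{3,4}; X {3,4,5,6,7}->{6,7}
Constraint 2 (Y != X) on D(Y)={3} D(X)={6,7}: no change
Constraint 3 (V < U) on D(V)={3,5,6,8} D(U)={3,4}: V {3,5,6,8}->{3}; U {3,4}->{4}
Constraint 4 (X != U) on D(X)={6,7} D(U)={4}: no change
So after all 4 constraints: D(Y) = {3}

Answer: {3}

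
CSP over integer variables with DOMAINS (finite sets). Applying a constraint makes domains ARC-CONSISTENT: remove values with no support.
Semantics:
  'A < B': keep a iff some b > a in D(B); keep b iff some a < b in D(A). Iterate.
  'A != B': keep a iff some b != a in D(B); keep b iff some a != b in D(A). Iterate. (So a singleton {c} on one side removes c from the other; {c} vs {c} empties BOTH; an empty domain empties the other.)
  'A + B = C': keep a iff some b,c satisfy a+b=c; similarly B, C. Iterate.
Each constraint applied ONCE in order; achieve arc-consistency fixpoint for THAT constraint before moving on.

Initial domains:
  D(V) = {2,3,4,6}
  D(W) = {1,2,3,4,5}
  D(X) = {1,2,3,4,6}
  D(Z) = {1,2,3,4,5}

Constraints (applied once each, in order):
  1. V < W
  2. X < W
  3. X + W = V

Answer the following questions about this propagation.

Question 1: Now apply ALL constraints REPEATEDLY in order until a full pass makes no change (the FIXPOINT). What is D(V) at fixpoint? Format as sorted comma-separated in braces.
Answer: {}

Derivation:
pass 0 (initial): D(V)={2,3,4,6}
pass 1: V {2,3,4,6}->{4}; W {1,2,3,4,5}->{3}; X {1,2,3,4,6}->{1}
pass 2: V {4}->{}; W {3}->{}; X {1}->{}
pass 3: no change
Fixpoint after 3 passes: D(V) = {}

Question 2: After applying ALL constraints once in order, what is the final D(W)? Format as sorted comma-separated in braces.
Constraint 1 (V < W) on D(V)={2,3,4,6} D(W)={1,2,3,4,5}: V {2,3,4,6}->{2,3,4}; W {1,2,3,4,5}->{3,4,5}
Constraint 2 (X < W) on D(X)={1,2,3,4,6} D(W)={3,4,5}: X {1,2,3,4,6}->{1,2,3,4}
Constraint 3 (X + W = V) on D(X)={1,2,3,4} D(W)={3,4,5} D(V)={2,3,4}: X {1,2,3,4}->{1}; W {3,4,5}->{3}; V {2,3,4}->{4}
So after all 3 constraints: D(W) = {3}

Answer: {3}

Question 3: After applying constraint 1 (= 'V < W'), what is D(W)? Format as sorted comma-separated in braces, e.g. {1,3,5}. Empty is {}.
Constraint 1 (V < W) on D(V)={2,3,4,6} D(W)={1,2,3,4,5}: V {2,3,4,6}->{2,3,4}; W {1,2,3,4,5}->{3,4,5}
So after constraint 1: D(W) = {3,4,5}

Answer: {3,4,5}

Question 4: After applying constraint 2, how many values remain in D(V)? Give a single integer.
Answer: 3

Derivation:
Constraint 1 (V < W) on D(V)={2,3,4,6} D(W)={1,2,3,4,5}: V {2,3,4,6}->{2,3,4}; W {1,2,3,4,5}->{3,4,5}
Constraint 2 (X < W) on D(X)={1,2,3,4,6} D(W)={3,4,5}: X {1,2,3,4,6}->{1,2,3,4}
So after constraint 2: D(V)={2,3,4}, size = 3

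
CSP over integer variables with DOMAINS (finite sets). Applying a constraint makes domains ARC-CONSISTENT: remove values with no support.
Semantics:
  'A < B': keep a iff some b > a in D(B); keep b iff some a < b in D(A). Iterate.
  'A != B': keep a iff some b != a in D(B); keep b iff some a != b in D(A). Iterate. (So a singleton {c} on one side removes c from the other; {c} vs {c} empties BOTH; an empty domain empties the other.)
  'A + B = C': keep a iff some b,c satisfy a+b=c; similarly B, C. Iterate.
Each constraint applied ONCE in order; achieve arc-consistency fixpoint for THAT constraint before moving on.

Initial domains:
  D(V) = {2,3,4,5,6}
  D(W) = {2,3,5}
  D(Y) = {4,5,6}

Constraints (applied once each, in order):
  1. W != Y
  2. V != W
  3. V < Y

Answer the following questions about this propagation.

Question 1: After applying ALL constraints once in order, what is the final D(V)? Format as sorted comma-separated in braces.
Constraint 1 (W != Y) on D(W)={2,3,5} D(Y)={4,5,6}: no change
Constraint 2 (V != W) on D(V)={2,3,4,5,6} D(W)={2,3,5}: no change
Constraint 3 (V < Y) on D(V)={2,3,4,5,6} D(Y)={4,5,6}: V {2,3,4,5,6}->{2,3,4,5}
So after all 3 constraints: D(V) = {2,3,4,5}

Answer: {2,3,4,5}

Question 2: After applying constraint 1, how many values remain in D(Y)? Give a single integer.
Answer: 3

Derivation:
Constraint 1 (W != Y) on D(W)={2,3,5} D(Y)={4,5,6}: no change
So after constraint 1: D(Y)={4,5,6}, size = 3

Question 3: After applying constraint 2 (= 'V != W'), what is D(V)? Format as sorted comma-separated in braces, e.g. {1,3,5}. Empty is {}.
Constraint 1 (W != Y) on D(W)={2,3,5} D(Y)={4,5,6}: no change
Constraint 2 (V != W) on D(V)={2,3,4,5,6} D(W)={2,3,5}: no change
So after constraint 2: D(V) = {2,3,4,5,6}

Answer: {2,3,4,5,6}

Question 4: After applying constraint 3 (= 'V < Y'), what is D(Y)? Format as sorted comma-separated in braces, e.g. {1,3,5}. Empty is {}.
Constraint 1 (W != Y) on D(W)={2,3,5} D(Y)={4,5,6}: no change
Constraint 2 (V != W) on D(V)={2,3,4,5,6} D(W)={2,3,5}: no change
Constraint 3 (V < Y) on D(V)={2,3,4,5,6} D(Y)={4,5,6}: V {2,3,4,5,6}->{2,3,4,5}
So after constraint 3: D(Y) = {4,5,6}

Answer: {4,5,6}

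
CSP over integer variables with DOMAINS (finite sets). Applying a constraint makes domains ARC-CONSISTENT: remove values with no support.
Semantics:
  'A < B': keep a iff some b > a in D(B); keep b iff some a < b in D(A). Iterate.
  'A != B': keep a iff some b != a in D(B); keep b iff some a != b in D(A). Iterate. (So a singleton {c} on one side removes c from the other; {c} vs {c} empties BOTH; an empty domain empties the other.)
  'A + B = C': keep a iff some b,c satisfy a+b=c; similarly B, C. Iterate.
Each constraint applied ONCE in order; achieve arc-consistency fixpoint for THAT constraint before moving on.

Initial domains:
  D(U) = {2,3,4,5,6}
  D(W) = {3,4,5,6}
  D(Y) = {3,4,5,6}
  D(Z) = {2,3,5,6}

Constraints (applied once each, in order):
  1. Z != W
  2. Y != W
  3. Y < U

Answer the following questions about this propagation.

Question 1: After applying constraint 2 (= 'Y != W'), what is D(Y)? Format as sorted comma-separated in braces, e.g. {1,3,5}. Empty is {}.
Constraint 1 (Z != W) on D(Z)={2,3,5,6} D(W)={3,4,5,6}: no change
Constraint 2 (Y != W) on D(Y)={3,4,5,6} D(W)={3,4,5,6}: no change
So after constraint 2: D(Y) = {3,4,5,6}

Answer: {3,4,5,6}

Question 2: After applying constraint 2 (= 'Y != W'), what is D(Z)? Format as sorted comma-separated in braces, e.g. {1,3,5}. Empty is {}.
Constraint 1 (Z != W) on D(Z)={2,3,5,6} D(W)={3,4,5,6}: no change
Constraint 2 (Y != W) on D(Y)={3,4,5,6} D(W)={3,4,5,6}: no change
So after constraint 2: D(Z) = {2,3,5,6}

Answer: {2,3,5,6}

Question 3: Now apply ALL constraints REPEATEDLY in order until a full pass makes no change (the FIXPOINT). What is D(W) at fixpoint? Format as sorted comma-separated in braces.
pass 0 (initial): D(W)={3,4,5,6}
pass 1: U {2,3,4,5,6}->{4,5,6}; Y {3,4,5,6}->{3,4,5}
pass 2: no change
Fixpoint after 2 passes: D(W) = {3,4,5,6}

Answer: {3,4,5,6}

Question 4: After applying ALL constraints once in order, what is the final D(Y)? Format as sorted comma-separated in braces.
Answer: {3,4,5}

Derivation:
Constraint 1 (Z != W) on D(Z)={2,3,5,6} D(W)={3,4,5,6}: no change
Constraint 2 (Y != W) on D(Y)={3,4,5,6} D(W)={3,4,5,6}: no change
Constraint 3 (Y < U) on D(Y)={3,4,5,6} D(U)={2,3,4,5,6}: Y {3,4,5,6}->{3,4,5}; U {2,3,4,5,6}->{4,5,6}
So after all 3 constraints: D(Y) = {3,4,5}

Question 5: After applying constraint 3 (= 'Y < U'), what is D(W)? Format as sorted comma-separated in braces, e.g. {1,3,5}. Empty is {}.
Answer: {3,4,5,6}

Derivation:
Constraint 1 (Z != W) on D(Z)={2,3,5,6} D(W)={3,4,5,6}: no change
Constraint 2 (Y != W) on D(Y)={3,4,5,6} D(W)={3,4,5,6}: no change
Constraint 3 (Y < U) on D(Y)={3,4,5,6} D(U)={2,3,4,5,6}: Y {3,4,5,6}->{3,4,5}; U {2,3,4,5,6}->{4,5,6}
So after constraint 3: D(W) = {3,4,5,6}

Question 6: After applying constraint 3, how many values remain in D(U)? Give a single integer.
Constraint 1 (Z != W) on D(Z)={2,3,5,6} D(W)={3,4,5,6}: no change
Constraint 2 (Y != W) on D(Y)={3,4,5,6} D(W)={3,4,5,6}: no change
Constraint 3 (Y < U) on D(Y)={3,4,5,6} D(U)={2,3,4,5,6}: Y {3,4,5,6}->{3,4,5}; U {2,3,4,5,6}->{4,5,6}
So after constraint 3: D(U)={4,5,6}, size = 3

Answer: 3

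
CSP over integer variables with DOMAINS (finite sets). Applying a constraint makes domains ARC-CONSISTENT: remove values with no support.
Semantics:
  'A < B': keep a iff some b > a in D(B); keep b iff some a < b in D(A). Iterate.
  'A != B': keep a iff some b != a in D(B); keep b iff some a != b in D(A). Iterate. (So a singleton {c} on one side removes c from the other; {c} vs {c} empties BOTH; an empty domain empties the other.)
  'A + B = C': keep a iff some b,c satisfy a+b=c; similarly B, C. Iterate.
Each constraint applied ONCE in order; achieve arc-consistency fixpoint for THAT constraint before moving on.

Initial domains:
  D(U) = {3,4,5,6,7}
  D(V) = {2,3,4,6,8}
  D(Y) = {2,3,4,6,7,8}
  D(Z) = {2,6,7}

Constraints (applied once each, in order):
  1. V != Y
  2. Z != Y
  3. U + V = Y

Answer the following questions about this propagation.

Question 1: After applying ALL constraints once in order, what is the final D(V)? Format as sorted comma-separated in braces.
Constraint 1 (V != Y) on D(V)={2,3,4,6,8} D(Y)={2,3,4,6,7,8}: no change
Constraint 2 (Z != Y) on D(Z)={2,6,7} D(Y)={2,3,4,6,7,8}: no change
Constraint 3 (U + V = Y) on D(U)={3,4,5,6,7} D(V)={2,3,4,6,8} D(Y)={2,3,4,6,7,8}: U {3,4,5,6,7}->{3,4,5,6}; V {2,3,4,6,8}->{2,3,4}; Y {2,3,4,6,7,8}->{6,7,8}
So after all 3 constraints: D(V) = {2,3,4}

Answer: {2,3,4}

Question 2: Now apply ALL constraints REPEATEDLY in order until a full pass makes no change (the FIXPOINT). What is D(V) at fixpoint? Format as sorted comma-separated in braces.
Answer: {2,3,4}

Derivation:
pass 0 (initial): D(V)={2,3,4,6,8}
pass 1: U {3,4,5,6,7}->{3,4,5,6}; V {2,3,4,6,8}->{2,3,4}; Y {2,3,4,6,7,8}->{6,7,8}
pass 2: no change
Fixpoint after 2 passes: D(V) = {2,3,4}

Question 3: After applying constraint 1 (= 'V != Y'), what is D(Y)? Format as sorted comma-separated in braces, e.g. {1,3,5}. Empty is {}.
Answer: {2,3,4,6,7,8}

Derivation:
Constraint 1 (V != Y) on D(V)={2,3,4,6,8} D(Y)={2,3,4,6,7,8}: no change
So after constraint 1: D(Y) = {2,3,4,6,7,8}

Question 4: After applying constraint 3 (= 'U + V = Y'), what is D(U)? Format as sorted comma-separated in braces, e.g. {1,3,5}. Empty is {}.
Constraint 1 (V != Y) on D(V)={2,3,4,6,8} D(Y)={2,3,4,6,7,8}: no change
Constraint 2 (Z != Y) on D(Z)={2,6,7} D(Y)={2,3,4,6,7,8}: no change
Constraint 3 (U + V = Y) on D(U)={3,4,5,6,7} D(V)={2,3,4,6,8} D(Y)={2,3,4,6,7,8}: U {3,4,5,6,7}->{3,4,5,6}; V {2,3,4,6,8}->{2,3,4}; Y {2,3,4,6,7,8}->{6,7,8}
So after constraint 3: D(U) = {3,4,5,6}

Answer: {3,4,5,6}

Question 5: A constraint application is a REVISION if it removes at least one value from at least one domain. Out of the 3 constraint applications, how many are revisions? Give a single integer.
Answer: 1

Derivation:
Constraint 1 (V != Y) on D(V)={2,3,4,6,8} D(Y)={2,3,4,6,7,8}: no change => not a revision
Constraint 2 (Z != Y) on D(Z)={2,6,7} D(Y)={2,3,4,6,7,8}: no change => not a revision
Constraint 3 (U + V = Y) on D(U)={3,4,5,6,7} D(V)={2,3,4,6,8} D(Y)={2,3,4,6,7,8}: U {3,4,5,6,7}->{3,4,5,6}; V {2,3,4,6,8}->{2,3,4}; Y {2,3,4,6,7,8}->{6,7,8} => REVISION
Total revisions = 1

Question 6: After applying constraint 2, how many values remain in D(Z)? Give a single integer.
Constraint 1 (V != Y) on D(V)={2,3,4,6,8} D(Y)={2,3,4,6,7,8}: no change
Constraint 2 (Z != Y) on D(Z)={2,6,7} D(Y)={2,3,4,6,7,8}: no change
So after constraint 2: D(Z)={2,6,7}, size = 3

Answer: 3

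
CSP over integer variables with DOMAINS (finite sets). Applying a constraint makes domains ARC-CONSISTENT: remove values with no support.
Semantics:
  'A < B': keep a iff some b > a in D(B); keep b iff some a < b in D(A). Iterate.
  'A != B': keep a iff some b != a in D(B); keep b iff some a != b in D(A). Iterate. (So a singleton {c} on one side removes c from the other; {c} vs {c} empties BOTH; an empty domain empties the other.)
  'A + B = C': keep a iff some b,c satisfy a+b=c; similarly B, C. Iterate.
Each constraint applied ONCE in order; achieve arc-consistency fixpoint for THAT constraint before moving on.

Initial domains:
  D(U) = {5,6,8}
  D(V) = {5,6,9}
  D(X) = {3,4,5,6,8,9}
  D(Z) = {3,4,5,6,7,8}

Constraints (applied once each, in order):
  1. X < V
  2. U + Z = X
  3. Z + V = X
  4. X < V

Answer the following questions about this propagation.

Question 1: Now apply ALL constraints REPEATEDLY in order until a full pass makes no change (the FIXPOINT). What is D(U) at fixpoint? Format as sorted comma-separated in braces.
pass 0 (initial): D(U)={5,6,8}
pass 1: U {5,6,8}->{5}; V {5,6,9}->{}; X {3,4,5,6,8,9}->{}; Z {3,4,5,6,7,8}->{3}
pass 2: U {5}->{}; Z {3}->{}
pass 3: no change
Fixpoint after 3 passes: D(U) = {}

Answer: {}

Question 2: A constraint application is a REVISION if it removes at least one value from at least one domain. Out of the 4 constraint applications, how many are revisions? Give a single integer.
Constraint 1 (X < V) on D(X)={3,4,5,6,8,9} D(V)={5,6,9}: X {3,4,5,6,8,9}->{3,4,5,6,8} => REVISION
Constraint 2 (U + Z = X) on D(U)={5,6,8} D(Z)={3,4,5,6,7,8} D(X)={3,4,5,6,8}: U {5,6,8}->{5}; Z {3,4,5,6,7,8}->{3}; X {3,4,5,6,8}->{8} => REVISION
Constraint 3 (Z + V = X) on D(Z)={3} D(V)={5,6,9} D(X)={8}: V {5,6,9}->{5} => REVISION
Constraint 4 (X < V) on D(X)={8} D(V)={5}: X {8}->{}; V {5}->{} => REVISION
Total revisions = 4

Answer: 4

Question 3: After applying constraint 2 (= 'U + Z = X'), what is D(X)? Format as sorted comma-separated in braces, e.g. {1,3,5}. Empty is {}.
Constraint 1 (X < V) on D(X)={3,4,5,6,8,9} D(V)={5,6,9}: X {3,4,5,6,8,9}->{3,4,5,6,8}
Constraint 2 (U + Z = X) on D(U)={5,6,8} D(Z)={3,4,5,6,7,8} D(X)={3,4,5,6,8}: U {5,6,8}->{5}; Z {3,4,5,6,7,8}->{3}; X {3,4,5,6,8}->{8}
So after constraint 2: D(X) = {8}

Answer: {8}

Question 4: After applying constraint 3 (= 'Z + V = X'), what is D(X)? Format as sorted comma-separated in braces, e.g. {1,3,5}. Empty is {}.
Constraint 1 (X < V) on D(X)={3,4,5,6,8,9} D(V)={5,6,9}: X {3,4,5,6,8,9}->{3,4,5,6,8}
Constraint 2 (U + Z = X) on D(U)={5,6,8} D(Z)={3,4,5,6,7,8} D(X)={3,4,5,6,8}: U {5,6,8}->{5}; Z {3,4,5,6,7,8}->{3}; X {3,4,5,6,8}->{8}
Constraint 3 (Z + V = X) on D(Z)={3} D(V)={5,6,9} D(X)={8}: V {5,6,9}->{5}
So after constraint 3: D(X) = {8}

Answer: {8}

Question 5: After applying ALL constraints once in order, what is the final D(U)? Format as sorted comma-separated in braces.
Answer: {5}

Derivation:
Constraint 1 (X < V) on D(X)={3,4,5,6,8,9} D(V)={5,6,9}: X {3,4,5,6,8,9}->{3,4,5,6,8}
Constraint 2 (U + Z = X) on D(U)={5,6,8} D(Z)={3,4,5,6,7,8} D(X)={3,4,5,6,8}: U {5,6,8}->{5}; Z {3,4,5,6,7,8}->{3}; X {3,4,5,6,8}->{8}
Constraint 3 (Z + V = X) on D(Z)={3} D(V)={5,6,9} D(X)={8}: V {5,6,9}->{5}
Constraint 4 (X < V) on D(X)={8} D(V)={5}: X {8}->{}; V {5}->{}
So after all 4 constraints: D(U) = {5}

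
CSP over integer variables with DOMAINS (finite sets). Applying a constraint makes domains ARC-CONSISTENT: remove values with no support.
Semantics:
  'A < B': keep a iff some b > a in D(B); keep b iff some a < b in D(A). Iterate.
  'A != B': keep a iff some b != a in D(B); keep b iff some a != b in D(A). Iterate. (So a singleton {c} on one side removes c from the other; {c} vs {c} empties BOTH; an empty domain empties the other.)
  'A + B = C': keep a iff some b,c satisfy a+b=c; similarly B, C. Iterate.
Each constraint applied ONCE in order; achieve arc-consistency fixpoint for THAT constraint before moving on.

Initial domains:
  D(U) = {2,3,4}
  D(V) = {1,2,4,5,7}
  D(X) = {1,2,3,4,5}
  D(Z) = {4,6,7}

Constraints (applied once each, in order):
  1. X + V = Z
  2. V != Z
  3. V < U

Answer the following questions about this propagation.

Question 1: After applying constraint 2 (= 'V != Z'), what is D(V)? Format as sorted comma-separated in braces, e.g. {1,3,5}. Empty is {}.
Constraint 1 (X + V = Z) on D(X)={1,2,3,4,5} D(V)={1,2,4,5,7} D(Z)={4,6,7}: V {1,2,4,5,7}->{1,2,4,5}
Constraint 2 (V != Z) on D(V)={1,2,4,5} D(Z)={4,6,7}: no change
So after constraint 2: D(V) = {1,2,4,5}

Answer: {1,2,4,5}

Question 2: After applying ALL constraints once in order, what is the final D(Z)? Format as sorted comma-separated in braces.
Answer: {4,6,7}

Derivation:
Constraint 1 (X + V = Z) on D(X)={1,2,3,4,5} D(V)={1,2,4,5,7} D(Z)={4,6,7}: V {1,2,4,5,7}->{1,2,4,5}
Constraint 2 (V != Z) on D(V)={1,2,4,5} D(Z)={4,6,7}: no change
Constraint 3 (V < U) on D(V)={1,2,4,5} D(U)={2,3,4}: V {1,2,4,5}->{1,2}
So after all 3 constraints: D(Z) = {4,6,7}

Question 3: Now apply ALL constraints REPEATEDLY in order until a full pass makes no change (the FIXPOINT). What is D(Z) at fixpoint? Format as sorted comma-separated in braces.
pass 0 (initial): D(Z)={4,6,7}
pass 1: V {1,2,4,5,7}->{1,2}
pass 2: X {1,2,3,4,5}->{2,3,4,5}
pass 3: no change
Fixpoint after 3 passes: D(Z) = {4,6,7}

Answer: {4,6,7}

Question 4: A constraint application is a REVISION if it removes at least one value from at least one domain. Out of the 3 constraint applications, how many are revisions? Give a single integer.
Constraint 1 (X + V = Z) on D(X)={1,2,3,4,5} D(V)={1,2,4,5,7} D(Z)={4,6,7}: V {1,2,4,5,7}->{1,2,4,5} => REVISION
Constraint 2 (V != Z) on D(V)={1,2,4,5} D(Z)={4,6,7}: no change => not a revision
Constraint 3 (V < U) on D(V)={1,2,4,5} D(U)={2,3,4}: V {1,2,4,5}->{1,2} => REVISION
Total revisions = 2

Answer: 2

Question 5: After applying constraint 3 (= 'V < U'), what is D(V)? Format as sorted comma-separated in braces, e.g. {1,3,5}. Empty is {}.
Constraint 1 (X + V = Z) on D(X)={1,2,3,4,5} D(V)={1,2,4,5,7} D(Z)={4,6,7}: V {1,2,4,5,7}->{1,2,4,5}
Constraint 2 (V != Z) on D(V)={1,2,4,5} D(Z)={4,6,7}: no change
Constraint 3 (V < U) on D(V)={1,2,4,5} D(U)={2,3,4}: V {1,2,4,5}->{1,2}
So after constraint 3: D(V) = {1,2}

Answer: {1,2}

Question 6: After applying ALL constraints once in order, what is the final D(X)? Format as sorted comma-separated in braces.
Answer: {1,2,3,4,5}

Derivation:
Constraint 1 (X + V = Z) on D(X)={1,2,3,4,5} D(V)={1,2,4,5,7} D(Z)={4,6,7}: V {1,2,4,5,7}->{1,2,4,5}
Constraint 2 (V != Z) on D(V)={1,2,4,5} D(Z)={4,6,7}: no change
Constraint 3 (V < U) on D(V)={1,2,4,5} D(U)={2,3,4}: V {1,2,4,5}->{1,2}
So after all 3 constraints: D(X) = {1,2,3,4,5}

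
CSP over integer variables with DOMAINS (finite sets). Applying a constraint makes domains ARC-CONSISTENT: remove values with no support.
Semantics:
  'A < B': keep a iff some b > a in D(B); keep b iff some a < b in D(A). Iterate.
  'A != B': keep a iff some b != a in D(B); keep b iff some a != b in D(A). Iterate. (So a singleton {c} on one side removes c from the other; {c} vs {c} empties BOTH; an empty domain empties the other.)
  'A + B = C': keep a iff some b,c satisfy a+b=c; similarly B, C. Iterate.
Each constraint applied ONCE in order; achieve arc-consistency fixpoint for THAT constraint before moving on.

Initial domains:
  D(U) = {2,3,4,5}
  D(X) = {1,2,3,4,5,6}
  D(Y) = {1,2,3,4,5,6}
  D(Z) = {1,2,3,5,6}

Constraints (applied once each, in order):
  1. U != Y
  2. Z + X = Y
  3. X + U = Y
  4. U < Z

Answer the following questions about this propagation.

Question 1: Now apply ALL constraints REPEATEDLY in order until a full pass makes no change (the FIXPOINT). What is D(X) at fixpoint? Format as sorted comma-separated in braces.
Answer: {1,2,3}

Derivation:
pass 0 (initial): D(X)={1,2,3,4,5,6}
pass 1: U {2,3,4,5}->{2,3,4}; X {1,2,3,4,5,6}->{1,2,3,4}; Y {1,2,3,4,5,6}->{3,4,5,6}; Z {1,2,3,5,6}->{3,5}
pass 2: X {1,2,3,4}->{1,2,3}; Y {3,4,5,6}->{4,5,6}
pass 3: no change
Fixpoint after 3 passes: D(X) = {1,2,3}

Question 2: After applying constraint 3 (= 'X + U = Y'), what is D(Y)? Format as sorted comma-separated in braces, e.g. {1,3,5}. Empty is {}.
Answer: {3,4,5,6}

Derivation:
Constraint 1 (U != Y) on D(U)={2,3,4,5} D(Y)={1,2,3,4,5,6}: no change
Constraint 2 (Z + X = Y) on D(Z)={1,2,3,5,6} D(X)={1,2,3,4,5,6} D(Y)={1,2,3,4,5,6}: Z {1,2,3,5,6}->{1,2,3,5}; X {1,2,3,4,5,6}->{1,2,3,4,5}; Y {1,2,3,4,5,6}->{2,3,4,5,6}
Constraint 3 (X + U = Y) on D(X)={1,2,3,4,5} D(U)={2,3,4,5} D(Y)={2,3,4,5,6}: X {1,2,3,4,5}->{1,2,3,4}; Y {2,3,4,5,6}->{3,4,5,6}
So after constraint 3: D(Y) = {3,4,5,6}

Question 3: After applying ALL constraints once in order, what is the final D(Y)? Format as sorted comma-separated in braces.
Answer: {3,4,5,6}

Derivation:
Constraint 1 (U != Y) on D(U)={2,3,4,5} D(Y)={1,2,3,4,5,6}: no change
Constraint 2 (Z + X = Y) on D(Z)={1,2,3,5,6} D(X)={1,2,3,4,5,6} D(Y)={1,2,3,4,5,6}: Z {1,2,3,5,6}->{1,2,3,5}; X {1,2,3,4,5,6}->{1,2,3,4,5}; Y {1,2,3,4,5,6}->{2,3,4,5,6}
Constraint 3 (X + U = Y) on D(X)={1,2,3,4,5} D(U)={2,3,4,5} D(Y)={2,3,4,5,6}: X {1,2,3,4,5}->{1,2,3,4}; Y {2,3,4,5,6}->{3,4,5,6}
Constraint 4 (U < Z) on D(U)={2,3,4,5} D(Z)={1,2,3,5}: U {2,3,4,5}->{2,3,4}; Z {1,2,3,5}->{3,5}
So after all 4 constraints: D(Y) = {3,4,5,6}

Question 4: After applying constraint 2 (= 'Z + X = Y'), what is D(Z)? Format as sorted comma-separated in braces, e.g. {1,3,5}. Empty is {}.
Answer: {1,2,3,5}

Derivation:
Constraint 1 (U != Y) on D(U)={2,3,4,5} D(Y)={1,2,3,4,5,6}: no change
Constraint 2 (Z + X = Y) on D(Z)={1,2,3,5,6} D(X)={1,2,3,4,5,6} D(Y)={1,2,3,4,5,6}: Z {1,2,3,5,6}->{1,2,3,5}; X {1,2,3,4,5,6}->{1,2,3,4,5}; Y {1,2,3,4,5,6}->{2,3,4,5,6}
So after constraint 2: D(Z) = {1,2,3,5}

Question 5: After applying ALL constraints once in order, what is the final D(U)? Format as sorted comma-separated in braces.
Answer: {2,3,4}

Derivation:
Constraint 1 (U != Y) on D(U)={2,3,4,5} D(Y)={1,2,3,4,5,6}: no change
Constraint 2 (Z + X = Y) on D(Z)={1,2,3,5,6} D(X)={1,2,3,4,5,6} D(Y)={1,2,3,4,5,6}: Z {1,2,3,5,6}->{1,2,3,5}; X {1,2,3,4,5,6}->{1,2,3,4,5}; Y {1,2,3,4,5,6}->{2,3,4,5,6}
Constraint 3 (X + U = Y) on D(X)={1,2,3,4,5} D(U)={2,3,4,5} D(Y)={2,3,4,5,6}: X {1,2,3,4,5}->{1,2,3,4}; Y {2,3,4,5,6}->{3,4,5,6}
Constraint 4 (U < Z) on D(U)={2,3,4,5} D(Z)={1,2,3,5}: U {2,3,4,5}->{2,3,4}; Z {1,2,3,5}->{3,5}
So after all 4 constraints: D(U) = {2,3,4}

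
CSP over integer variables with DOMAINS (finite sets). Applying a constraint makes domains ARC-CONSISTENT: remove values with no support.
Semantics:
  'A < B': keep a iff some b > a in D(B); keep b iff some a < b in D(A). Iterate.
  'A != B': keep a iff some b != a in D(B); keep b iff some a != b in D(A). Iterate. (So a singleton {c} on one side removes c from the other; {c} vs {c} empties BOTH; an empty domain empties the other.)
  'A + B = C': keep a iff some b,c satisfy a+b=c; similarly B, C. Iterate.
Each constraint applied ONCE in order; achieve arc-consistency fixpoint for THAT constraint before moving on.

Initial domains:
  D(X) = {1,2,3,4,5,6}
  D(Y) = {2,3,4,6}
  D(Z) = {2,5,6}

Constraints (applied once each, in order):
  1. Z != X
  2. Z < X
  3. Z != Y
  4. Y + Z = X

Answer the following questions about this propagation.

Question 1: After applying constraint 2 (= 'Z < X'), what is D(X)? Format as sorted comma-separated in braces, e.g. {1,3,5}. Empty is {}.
Constraint 1 (Z != X) on D(Z)={2,5,6} D(X)={1,2,3,4,5,6}: no change
Constraint 2 (Z < X) on D(Z)={2,5,6} D(X)={1,2,3,4,5,6}: Z {2,5,6}->{2,5}; X {1,2,3,4,5,6}->{3,4,5,6}
So after constraint 2: D(X) = {3,4,5,6}

Answer: {3,4,5,6}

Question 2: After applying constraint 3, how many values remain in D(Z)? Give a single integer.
Constraint 1 (Z != X) on D(Z)={2,5,6} D(X)={1,2,3,4,5,6}: no change
Constraint 2 (Z < X) on D(Z)={2,5,6} D(X)={1,2,3,4,5,6}: Z {2,5,6}->{2,5}; X {1,2,3,4,5,6}->{3,4,5,6}
Constraint 3 (Z != Y) on D(Z)={2,5} D(Y)={2,3,4,6}: no change
So after constraint 3: D(Z)={2,5}, size = 2

Answer: 2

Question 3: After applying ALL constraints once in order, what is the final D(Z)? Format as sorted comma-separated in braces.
Constraint 1 (Z != X) on D(Z)={2,5,6} D(X)={1,2,3,4,5,6}: no change
Constraint 2 (Z < X) on D(Z)={2,5,6} D(X)={1,2,3,4,5,6}: Z {2,5,6}->{2,5}; X {1,2,3,4,5,6}->{3,4,5,6}
Constraint 3 (Z != Y) on D(Z)={2,5} D(Y)={2,3,4,6}: no change
Constraint 4 (Y + Z = X) on D(Y)={2,3,4,6} D(Z)={2,5} D(X)={3,4,5,6}: Y {2,3,4,6}->{2,3,4}; Z {2,5}->{2}; X {3,4,5,6}->{4,5,6}
So after all 4 constraints: D(Z) = {2}

Answer: {2}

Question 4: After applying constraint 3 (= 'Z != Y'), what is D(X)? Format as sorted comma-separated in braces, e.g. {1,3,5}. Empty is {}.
Answer: {3,4,5,6}

Derivation:
Constraint 1 (Z != X) on D(Z)={2,5,6} D(X)={1,2,3,4,5,6}: no change
Constraint 2 (Z < X) on D(Z)={2,5,6} D(X)={1,2,3,4,5,6}: Z {2,5,6}->{2,5}; X {1,2,3,4,5,6}->{3,4,5,6}
Constraint 3 (Z != Y) on D(Z)={2,5} D(Y)={2,3,4,6}: no change
So after constraint 3: D(X) = {3,4,5,6}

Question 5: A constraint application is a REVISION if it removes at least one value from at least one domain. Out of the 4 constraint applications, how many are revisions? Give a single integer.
Answer: 2

Derivation:
Constraint 1 (Z != X) on D(Z)={2,5,6} D(X)={1,2,3,4,5,6}: no change => not a revision
Constraint 2 (Z < X) on D(Z)={2,5,6} D(X)={1,2,3,4,5,6}: Z {2,5,6}->{2,5}; X {1,2,3,4,5,6}->{3,4,5,6} => REVISION
Constraint 3 (Z != Y) on D(Z)={2,5} D(Y)={2,3,4,6}: no change => not a revision
Constraint 4 (Y + Z = X) on D(Y)={2,3,4,6} D(Z)={2,5} D(X)={3,4,5,6}: Y {2,3,4,6}->{2,3,4}; Z {2,5}->{2}; X {3,4,5,6}->{4,5,6} => REVISION
Total revisions = 2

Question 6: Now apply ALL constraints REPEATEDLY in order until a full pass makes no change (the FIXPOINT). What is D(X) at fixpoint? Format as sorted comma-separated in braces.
pass 0 (initial): D(X)={1,2,3,4,5,6}
pass 1: X {1,2,3,4,5,6}->{4,5,6}; Y {2,3,4,6}->{2,3,4}; Z {2,5,6}->{2}
pass 2: X {4,5,6}->{5,6}; Y {2,3,4}->{3,4}
pass 3: no change
Fixpoint after 3 passes: D(X) = {5,6}

Answer: {5,6}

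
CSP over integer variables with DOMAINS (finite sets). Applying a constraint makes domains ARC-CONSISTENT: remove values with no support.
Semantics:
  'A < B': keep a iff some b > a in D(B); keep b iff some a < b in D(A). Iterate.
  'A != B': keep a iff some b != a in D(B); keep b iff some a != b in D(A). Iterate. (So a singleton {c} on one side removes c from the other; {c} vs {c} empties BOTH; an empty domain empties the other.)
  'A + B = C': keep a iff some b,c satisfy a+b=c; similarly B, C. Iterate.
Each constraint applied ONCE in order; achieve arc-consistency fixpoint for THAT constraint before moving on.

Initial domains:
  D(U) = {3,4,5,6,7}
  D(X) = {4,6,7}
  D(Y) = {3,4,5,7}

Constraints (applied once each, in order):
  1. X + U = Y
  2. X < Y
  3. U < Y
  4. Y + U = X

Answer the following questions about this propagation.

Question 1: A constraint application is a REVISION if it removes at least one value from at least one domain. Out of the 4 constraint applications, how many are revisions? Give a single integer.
Answer: 2

Derivation:
Constraint 1 (X + U = Y) on D(X)={4,6,7} D(U)={3,4,5,6,7} D(Y)={3,4,5,7}: X {4,6,7}->{4}; U {3,4,5,6,7}->{3}; Y {3,4,5,7}->{7} => REVISION
Constraint 2 (X < Y) on D(X)={4} D(Y)={7}: no change => not a revision
Constraint 3 (U < Y) on D(U)={3} D(Y)={7}: no change => not a revision
Constraint 4 (Y + U = X) on D(Y)={7} D(U)={3} D(X)={4}: Y {7}->{}; U {3}->{}; X {4}->{} => REVISION
Total revisions = 2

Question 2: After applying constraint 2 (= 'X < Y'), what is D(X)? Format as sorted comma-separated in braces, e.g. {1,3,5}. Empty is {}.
Answer: {4}

Derivation:
Constraint 1 (X + U = Y) on D(X)={4,6,7} D(U)={3,4,5,6,7} D(Y)={3,4,5,7}: X {4,6,7}->{4}; U {3,4,5,6,7}->{3}; Y {3,4,5,7}->{7}
Constraint 2 (X < Y) on D(X)={4} D(Y)={7}: no change
So after constraint 2: D(X) = {4}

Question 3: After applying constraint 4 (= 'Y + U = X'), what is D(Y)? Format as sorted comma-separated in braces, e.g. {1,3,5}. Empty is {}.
Constraint 1 (X + U = Y) on D(X)={4,6,7} D(U)={3,4,5,6,7} D(Y)={3,4,5,7}: X {4,6,7}->{4}; U {3,4,5,6,7}->{3}; Y {3,4,5,7}->{7}
Constraint 2 (X < Y) on D(X)={4} D(Y)={7}: no change
Constraint 3 (U < Y) on D(U)={3} D(Y)={7}: no change
Constraint 4 (Y + U = X) on D(Y)={7} D(U)={3} D(X)={4}: Y {7}->{}; U {3}->{}; X {4}->{}
So after constraint 4: D(Y) = {}

Answer: {}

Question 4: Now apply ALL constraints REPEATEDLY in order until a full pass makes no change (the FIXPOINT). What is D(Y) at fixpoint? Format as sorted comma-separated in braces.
Answer: {}

Derivation:
pass 0 (initial): D(Y)={3,4,5,7}
pass 1: U {3,4,5,6,7}->{}; X {4,6,7}->{}; Y {3,4,5,7}->{}
pass 2: no change
Fixpoint after 2 passes: D(Y) = {}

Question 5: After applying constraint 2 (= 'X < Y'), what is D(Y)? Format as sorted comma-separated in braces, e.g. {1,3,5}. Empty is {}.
Constraint 1 (X + U = Y) on D(X)={4,6,7} D(U)={3,4,5,6,7} D(Y)={3,4,5,7}: X {4,6,7}->{4}; U {3,4,5,6,7}->{3}; Y {3,4,5,7}->{7}
Constraint 2 (X < Y) on D(X)={4} D(Y)={7}: no change
So after constraint 2: D(Y) = {7}

Answer: {7}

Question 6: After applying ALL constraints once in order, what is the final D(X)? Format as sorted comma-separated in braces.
Answer: {}

Derivation:
Constraint 1 (X + U = Y) on D(X)={4,6,7} D(U)={3,4,5,6,7} D(Y)={3,4,5,7}: X {4,6,7}->{4}; U {3,4,5,6,7}->{3}; Y {3,4,5,7}->{7}
Constraint 2 (X < Y) on D(X)={4} D(Y)={7}: no change
Constraint 3 (U < Y) on D(U)={3} D(Y)={7}: no change
Constraint 4 (Y + U = X) on D(Y)={7} D(U)={3} D(X)={4}: Y {7}->{}; U {3}->{}; X {4}->{}
So after all 4 constraints: D(X) = {}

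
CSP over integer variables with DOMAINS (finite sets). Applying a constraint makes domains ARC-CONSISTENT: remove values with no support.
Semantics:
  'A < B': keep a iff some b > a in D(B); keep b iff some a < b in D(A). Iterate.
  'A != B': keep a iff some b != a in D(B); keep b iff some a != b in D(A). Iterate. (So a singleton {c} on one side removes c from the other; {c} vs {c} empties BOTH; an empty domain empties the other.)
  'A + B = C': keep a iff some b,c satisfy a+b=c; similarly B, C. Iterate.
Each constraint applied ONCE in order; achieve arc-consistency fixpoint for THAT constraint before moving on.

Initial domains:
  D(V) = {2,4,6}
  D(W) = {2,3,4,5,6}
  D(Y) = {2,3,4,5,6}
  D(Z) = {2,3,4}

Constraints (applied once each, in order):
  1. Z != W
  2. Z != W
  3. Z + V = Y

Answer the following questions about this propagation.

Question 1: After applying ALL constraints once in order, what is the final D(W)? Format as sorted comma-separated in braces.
Constraint 1 (Z != W) on D(Z)={2,3,4} D(W)={2,3,4,5,6}: no change
Constraint 2 (Z != W) on D(Z)={2,3,4} D(W)={2,3,4,5,6}: no change
Constraint 3 (Z + V = Y) on D(Z)={2,3,4} D(V)={2,4,6} D(Y)={2,3,4,5,6}: V {2,4,6}->{2,4}; Y {2,3,4,5,6}->{4,5,6}
So after all 3 constraints: D(W) = {2,3,4,5,6}

Answer: {2,3,4,5,6}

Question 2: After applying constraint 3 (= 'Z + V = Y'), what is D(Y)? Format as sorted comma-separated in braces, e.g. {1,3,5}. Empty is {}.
Answer: {4,5,6}

Derivation:
Constraint 1 (Z != W) on D(Z)={2,3,4} D(W)={2,3,4,5,6}: no change
Constraint 2 (Z != W) on D(Z)={2,3,4} D(W)={2,3,4,5,6}: no change
Constraint 3 (Z + V = Y) on D(Z)={2,3,4} D(V)={2,4,6} D(Y)={2,3,4,5,6}: V {2,4,6}->{2,4}; Y {2,3,4,5,6}->{4,5,6}
So after constraint 3: D(Y) = {4,5,6}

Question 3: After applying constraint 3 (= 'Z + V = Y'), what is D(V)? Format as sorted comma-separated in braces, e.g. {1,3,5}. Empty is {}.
Answer: {2,4}

Derivation:
Constraint 1 (Z != W) on D(Z)={2,3,4} D(W)={2,3,4,5,6}: no change
Constraint 2 (Z != W) on D(Z)={2,3,4} D(W)={2,3,4,5,6}: no change
Constraint 3 (Z + V = Y) on D(Z)={2,3,4} D(V)={2,4,6} D(Y)={2,3,4,5,6}: V {2,4,6}->{2,4}; Y {2,3,4,5,6}->{4,5,6}
So after constraint 3: D(V) = {2,4}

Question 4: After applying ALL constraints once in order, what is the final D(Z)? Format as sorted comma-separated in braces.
Answer: {2,3,4}

Derivation:
Constraint 1 (Z != W) on D(Z)={2,3,4} D(W)={2,3,4,5,6}: no change
Constraint 2 (Z != W) on D(Z)={2,3,4} D(W)={2,3,4,5,6}: no change
Constraint 3 (Z + V = Y) on D(Z)={2,3,4} D(V)={2,4,6} D(Y)={2,3,4,5,6}: V {2,4,6}->{2,4}; Y {2,3,4,5,6}->{4,5,6}
So after all 3 constraints: D(Z) = {2,3,4}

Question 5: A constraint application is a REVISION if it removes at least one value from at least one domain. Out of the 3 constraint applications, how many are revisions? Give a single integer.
Answer: 1

Derivation:
Constraint 1 (Z != W) on D(Z)={2,3,4} D(W)={2,3,4,5,6}: no change => not a revision
Constraint 2 (Z != W) on D(Z)={2,3,4} D(W)={2,3,4,5,6}: no change => not a revision
Constraint 3 (Z + V = Y) on D(Z)={2,3,4} D(V)={2,4,6} D(Y)={2,3,4,5,6}: V {2,4,6}->{2,4}; Y {2,3,4,5,6}->{4,5,6} => REVISION
Total revisions = 1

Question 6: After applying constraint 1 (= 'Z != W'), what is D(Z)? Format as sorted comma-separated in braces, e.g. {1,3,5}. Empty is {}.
Answer: {2,3,4}

Derivation:
Constraint 1 (Z != W) on D(Z)={2,3,4} D(W)={2,3,4,5,6}: no change
So after constraint 1: D(Z) = {2,3,4}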